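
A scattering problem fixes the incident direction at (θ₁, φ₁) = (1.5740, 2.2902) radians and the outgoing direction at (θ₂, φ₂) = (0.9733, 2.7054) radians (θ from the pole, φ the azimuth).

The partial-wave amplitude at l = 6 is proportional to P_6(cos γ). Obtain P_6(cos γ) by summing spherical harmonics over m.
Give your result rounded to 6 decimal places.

Addition theorem: P_6(cos γ) = (4π/13) Σ_m Y*_{lm}(Ω₁) Y_{lm}(Ω₂), m = −6…6:
  [-6]  conj(Y_{6,-6})(Ω₁) = (0.186320, 0.445691) ; Y_{6,-6}(Ω₂) = (-0.133530, 0.077243) ; Δ = (-0.059306, -0.045121)
  [-5]  conj(Y_{6,-5})(Ω₁) = (-0.002358, 0.004815) ; Y_{6,-5}(Ω₂) = (0.208360, -0.298011) ; Δ = (0.000943, 0.001706)
  [-4]  conj(Y_{6,-4})(Ω₁) = (0.344376, -0.093080) ; Y_{6,-4}(Ω₂) = (-0.071594, 0.407362) ; Δ = (0.013262, 0.146950)
  [-3]  conj(Y_{6,-3})(Ω₁) = (0.005211, 0.003469) ; Y_{6,-3}(Ω₂) = (-0.025841, -0.096279) ; Δ = (0.000199, -0.000591)
  [-2]  conj(Y_{6,-2})(Ω₁) = (-0.042855, -0.322799) ; Y_{6,-2}(Ω₂) = (-0.199161, -0.237216) ; Δ = (-0.068038, 0.074455)
  [-1]  conj(Y_{6,-1})(Ω₁) = (0.004348, -0.004964) ; Y_{6,-1}(Ω₂) = (0.206534, 0.096273) ; Δ = (0.001376, -0.000607)
  [+0]  conj(Y_{6,0})(Ω₁) = (-0.317778, -0.000000) ; Y_{6,0}(Ω₂) = (0.254419, 0.000000) ; Δ = (-0.080849, -0.000000)
  [+1]  conj(Y_{6,1})(Ω₁) = (-0.004348, -0.004964) ; Y_{6,1}(Ω₂) = (-0.206534, 0.096273) ; Δ = (0.001376, 0.000607)
  [+2]  conj(Y_{6,2})(Ω₁) = (-0.042855, 0.322799) ; Y_{6,2}(Ω₂) = (-0.199161, 0.237216) ; Δ = (-0.068038, -0.074455)
  [+3]  conj(Y_{6,3})(Ω₁) = (-0.005211, 0.003469) ; Y_{6,3}(Ω₂) = (0.025841, -0.096279) ; Δ = (0.000199, 0.000591)
  [+4]  conj(Y_{6,4})(Ω₁) = (0.344376, 0.093080) ; Y_{6,4}(Ω₂) = (-0.071594, -0.407362) ; Δ = (0.013262, -0.146950)
  [+5]  conj(Y_{6,5})(Ω₁) = (0.002358, 0.004815) ; Y_{6,5}(Ω₂) = (-0.208360, -0.298011) ; Δ = (0.000943, -0.001706)
  [+6]  conj(Y_{6,6})(Ω₁) = (0.186320, -0.445691) ; Y_{6,6}(Ω₂) = (-0.133530, -0.077243) ; Δ = (-0.059306, 0.045121)
Total Σ_m = (-0.303975, 0.000000). Multiply by 0.966644: (-0.293835, 0.000000). P_6(cos γ) = -0.293835

-0.293835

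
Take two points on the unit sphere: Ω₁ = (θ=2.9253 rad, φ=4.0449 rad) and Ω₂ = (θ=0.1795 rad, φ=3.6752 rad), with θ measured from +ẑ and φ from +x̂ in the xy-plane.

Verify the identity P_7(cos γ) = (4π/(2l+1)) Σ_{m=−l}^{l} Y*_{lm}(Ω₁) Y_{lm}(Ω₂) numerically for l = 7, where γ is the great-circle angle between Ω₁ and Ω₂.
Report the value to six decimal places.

0.234648

Summing Y*_{l m}(θ₁,φ₁)·Y_{l m}(θ₂,φ₂) over m ∈ [−7, 7]; prefactor 4π/(2·7+1) = 0.837758:
  [-7]  conj(Y_{7,-7})(Ω₁) = (-0.000010, -0.000000) ; Y_{7,-7}(Ω₂) = (0.000002, -0.000002) ; Δ = (-0.000000, 0.000000)
  [-6]  conj(Y_{7,-6})(Ω₁) = (-0.000116, 0.000136) ; Y_{7,-6}(Ω₂) = (-0.000060, 0.000004) ; Δ = (0.000000, -0.000000)
  [-5]  conj(Y_{7,-5})(Ω₁) = (0.000371, 0.001868) ; Y_{7,-5}(Ω₂) = (0.000686, 0.000352) ; Δ = (-0.000000, 0.000001)
  [-4]  conj(Y_{7,-4})(Ω₁) = (0.012734, 0.006494) ; Y_{7,-4}(Ω₂) = (-0.003757, -0.005945) ; Δ = (-0.000009, -0.000100)
  [-3]  conj(Y_{7,-3})(Ω₁) = (0.069696, -0.032105) ; Y_{7,-3}(Ω₂) = (0.001382, 0.046025) ; Δ = (0.001574, 0.003163)
  [-2]  conj(Y_{7,-2})(Ω₁) = (0.066100, -0.275086) ; Y_{7,-2}(Ω₂) = (0.100723, -0.182814) ; Δ = (-0.043632, -0.039792)
  [-1]  conj(Y_{7,-1})(Ω₁) = (-0.388137, -0.492450) ; Y_{7,-1}(Ω₂) = (-0.500947, 0.295946) ; Δ = (0.340175, 0.131824)
  [+0]  conj(Y_{7,0})(Ω₁) = (-0.484841, -0.000000) ; Y_{7,0}(Ω₂) = (0.652018, 0.000000) ; Δ = (-0.316125, -0.000000)
  [+1]  conj(Y_{7,1})(Ω₁) = (0.388137, -0.492450) ; Y_{7,1}(Ω₂) = (0.500947, 0.295946) ; Δ = (0.340175, -0.131824)
  [+2]  conj(Y_{7,2})(Ω₁) = (0.066100, 0.275086) ; Y_{7,2}(Ω₂) = (0.100723, 0.182814) ; Δ = (-0.043632, 0.039792)
  [+3]  conj(Y_{7,3})(Ω₁) = (-0.069696, -0.032105) ; Y_{7,3}(Ω₂) = (-0.001382, 0.046025) ; Δ = (0.001574, -0.003163)
  [+4]  conj(Y_{7,4})(Ω₁) = (0.012734, -0.006494) ; Y_{7,4}(Ω₂) = (-0.003757, 0.005945) ; Δ = (-0.000009, 0.000100)
  [+5]  conj(Y_{7,5})(Ω₁) = (-0.000371, 0.001868) ; Y_{7,5}(Ω₂) = (-0.000686, 0.000352) ; Δ = (-0.000000, -0.000001)
  [+6]  conj(Y_{7,6})(Ω₁) = (-0.000116, -0.000136) ; Y_{7,6}(Ω₂) = (-0.000060, -0.000004) ; Δ = (0.000000, 0.000000)
  [+7]  conj(Y_{7,7})(Ω₁) = (0.000010, -0.000000) ; Y_{7,7}(Ω₂) = (-0.000002, -0.000002) ; Δ = (-0.000000, -0.000000)
Total Σ_m = (0.280090, -0.000000). Multiply by 0.837758: (0.234648, -0.000000). P_7(cos γ) = 0.234648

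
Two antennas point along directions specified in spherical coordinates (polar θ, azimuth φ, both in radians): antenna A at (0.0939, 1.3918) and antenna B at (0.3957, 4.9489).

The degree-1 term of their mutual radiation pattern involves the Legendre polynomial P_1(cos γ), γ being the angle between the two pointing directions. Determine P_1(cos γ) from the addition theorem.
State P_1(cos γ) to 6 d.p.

Summing Y*_{l m}(θ₁,φ₁)·Y_{l m}(θ₂,φ₂) over m ∈ [−1, 1]; prefactor 4π/(2·1+1) = 4.188790:
  [-1]  conj(Y_{1,-1})(Ω₁) = +0.005768+0.031877i ; Y_{1,-1}(Ω₂) = +0.031204+0.129465i ; Δ = -0.003947+0.001741i
  [+0]  conj(Y_{1,0})(Ω₁) = +0.486450-0.000000i ; Y_{1,0}(Ω₂) = +0.450847+0.000000i ; Δ = +0.219314+0.000000i
  [+1]  conj(Y_{1,1})(Ω₁) = -0.005768+0.031877i ; Y_{1,1}(Ω₂) = -0.031204+0.129465i ; Δ = -0.003947-0.001741i
Total Σ_m = +0.211421+0.000000i. Multiply by 4.188790: +0.885596+0.000000i. P_1(cos γ) = 0.885596

0.885596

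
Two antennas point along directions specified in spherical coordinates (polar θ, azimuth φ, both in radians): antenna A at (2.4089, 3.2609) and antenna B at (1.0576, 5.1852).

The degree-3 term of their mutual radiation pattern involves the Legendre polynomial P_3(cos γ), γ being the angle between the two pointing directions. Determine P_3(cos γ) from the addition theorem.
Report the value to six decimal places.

Addition theorem: P_3(cos γ) = (4π/7) Σ_m Y*_{lm}(Ω₁) Y_{lm}(Ω₂), m = −3…3:
  m=-3: (-0.116941, -0.043740) × (-0.272666, -0.041869) = (0.030055, 0.016823)  (running Σ = (0.030055, 0.016823))
  m=-2: (-0.330262, -0.080336) × (-0.222866, 0.308785) = (0.098411, -0.084076)  (running Σ = (0.128465, -0.067253))
  m=-1: (-0.378401, -0.045361) × (0.026313, 0.051443) = (-0.007624, -0.020660)  (running Σ = (0.120842, -0.087913))
  m=0: (0.065735, -0.000000) × (-0.328831, 0.000000) = (-0.021616, 0.000000)  (running Σ = (0.099226, -0.087913))
  m=1: (0.378401, -0.045361) × (-0.026313, 0.051443) = (-0.007624, 0.020660)  (running Σ = (0.091602, -0.067253))
  m=2: (-0.330262, 0.080336) × (-0.222866, -0.308785) = (0.098411, 0.084076)  (running Σ = (0.190013, 0.016823))
  m=3: (0.116941, -0.043740) × (0.272666, -0.041869) = (0.030055, -0.016823)  (running Σ = (0.220068, -0.000000))
Accumulated sum (0.220068, -0.000000); after 4π/(2l+1) scaling, (0.395065, -0.000000) ⇒ P_3 = 0.395065

0.395065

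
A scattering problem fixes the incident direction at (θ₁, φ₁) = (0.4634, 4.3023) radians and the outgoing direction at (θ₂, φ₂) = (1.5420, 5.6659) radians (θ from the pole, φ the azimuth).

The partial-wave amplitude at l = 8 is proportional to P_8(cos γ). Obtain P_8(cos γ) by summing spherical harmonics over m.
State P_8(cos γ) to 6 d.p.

Term-by-term m-sum for l=8 (normalisation 4π/17 = 0.739198):
  m=-8: (-0.000813, 0.000114) × (0.115062, -0.500671) = (-0.000037, 0.000420)  (running Σ = (-0.000037, 0.000420))
  m=-7: (0.001760, -0.006336) × (-0.022579, -0.054714) = (-0.000386, 0.000047)  (running Σ = (-0.000423, 0.000467))
  m=-6: (0.025665, 0.020800) × (0.313754, 0.197635) = (0.003942, 0.011598)  (running Σ = (0.003519, 0.012065))
  m=-5: (-0.103671, 0.053926) × (0.069695, -0.003849) = (-0.007018, 0.004157)  (running Σ = (-0.003499, 0.016223))
  m=-4: (-0.020477, -0.293902) × (-0.258523, 0.205849) = (0.065793, 0.071765)  (running Σ = (0.062294, 0.087988))
  m=-3: (0.471424, 0.167041) × (-0.020751, 0.071877) = (-0.021789, 0.030418)  (running Σ = (0.040505, 0.118407))
  m=-2: (-0.312611, 0.335149) × (-0.103431, -0.295942) = (0.131518, 0.057850)  (running Σ = (0.172024, 0.176257))
  m=-1: (0.018794, 0.043232) × (-0.062758, -0.044547) = (0.000746, -0.003550)  (running Σ = (0.172770, 0.172706))
  m=0: (-0.474139, -0.000000) × (0.308589, 0.000000) = (-0.146314, -0.000000)  (running Σ = (0.026456, 0.172706))
  m=1: (-0.018794, 0.043232) × (0.062758, -0.044547) = (0.000746, 0.003550)  (running Σ = (0.027203, 0.176257))
  m=2: (-0.312611, -0.335149) × (-0.103431, 0.295942) = (0.131518, -0.057850)  (running Σ = (0.158721, 0.118407))
  m=3: (-0.471424, 0.167041) × (0.020751, 0.071877) = (-0.021789, -0.030418)  (running Σ = (0.136932, 0.087988))
  m=4: (-0.020477, 0.293902) × (-0.258523, -0.205849) = (0.065793, -0.071765)  (running Σ = (0.202726, 0.016223))
  m=5: (0.103671, 0.053926) × (-0.069695, -0.003849) = (-0.007018, -0.004157)  (running Σ = (0.195708, 0.012065))
  m=6: (0.025665, -0.020800) × (0.313754, -0.197635) = (0.003942, -0.011598)  (running Σ = (0.199650, 0.000467))
  m=7: (-0.001760, -0.006336) × (0.022579, -0.054714) = (-0.000386, -0.000047)  (running Σ = (0.199263, 0.000420))
  m=8: (-0.000813, -0.000114) × (0.115062, 0.500671) = (-0.000037, -0.000420)  (running Σ = (0.199227, -0.000000))
Total Σ_m = (0.199227, -0.000000). Multiply by 0.739198: (0.147268, -0.000000). P_8(cos γ) = 0.147268

0.147268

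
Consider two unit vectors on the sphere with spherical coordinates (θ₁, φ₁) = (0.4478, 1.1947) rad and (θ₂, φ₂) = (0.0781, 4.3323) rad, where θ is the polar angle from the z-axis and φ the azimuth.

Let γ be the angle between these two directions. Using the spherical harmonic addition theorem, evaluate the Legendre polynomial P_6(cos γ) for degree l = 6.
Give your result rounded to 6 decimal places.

-0.376755

Summing Y*_{l m}(θ₁,φ₁)·Y_{l m}(θ₂,φ₂) over m ∈ [−6, 6]; prefactor 4π/(2·6+1) = 0.966644:
  m=-6: +0.002016+0.002463i × +0.000000-0.000000i = +0.000000+0.000000i  (running Σ = +0.000000+0.000000i)
  m=-5: +0.021864-0.006996i × -0.000005-0.000002i = -0.000000-0.000000i  (running Σ = -0.000000-0.000000i)
  m=-4: +0.006606-0.099318i × +0.000007+0.000131i = +0.000013+0.000000i  (running Σ = +0.000013+0.000000i)
  m=-3: -0.255748-0.121186i × +0.002223-0.001021i = -0.000692-0.000008i  (running Σ = -0.000679-0.000008i)
  m=-2: -0.363863+0.340467i × -0.022571-0.021460i = +0.015519+0.000124i  (running Σ = +0.014840+0.000116i)
  m=-1: +0.142372+0.360534i × -0.092518+0.231576i = -0.096663-0.000386i  (running Σ = -0.081824-0.000270i)
  m=0: -0.237263-0.000000i × +0.952985+0.000000i = -0.226108-0.000000i  (running Σ = -0.307932-0.000270i)
  m=1: -0.142372+0.360534i × +0.092518+0.231576i = -0.096663+0.000386i  (running Σ = -0.404595+0.000116i)
  m=2: -0.363863-0.340467i × -0.022571+0.021460i = +0.015519-0.000124i  (running Σ = -0.389076-0.000008i)
  m=3: +0.255748-0.121186i × -0.002223-0.001021i = -0.000692+0.000008i  (running Σ = -0.389769+0.000000i)
  m=4: +0.006606+0.099318i × +0.000007-0.000131i = +0.000013-0.000000i  (running Σ = -0.389755-0.000000i)
  m=5: -0.021864-0.006996i × +0.000005-0.000002i = -0.000000+0.000000i  (running Σ = -0.389756+0.000000i)
  m=6: +0.002016-0.002463i × +0.000000+0.000000i = +0.000000-0.000000i  (running Σ = -0.389756-0.000000i)
Total Σ_m = -0.389756-0.000000i. Multiply by 0.966644: -0.376755-0.000000i. P_6(cos γ) = -0.376755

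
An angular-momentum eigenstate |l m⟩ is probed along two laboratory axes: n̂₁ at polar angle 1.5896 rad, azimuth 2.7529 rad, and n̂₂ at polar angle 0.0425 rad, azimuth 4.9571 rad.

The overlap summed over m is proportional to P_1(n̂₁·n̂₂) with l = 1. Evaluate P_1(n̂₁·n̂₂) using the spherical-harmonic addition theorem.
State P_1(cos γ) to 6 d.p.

Summing Y*_{l m}(θ₁,φ₁)·Y_{l m}(θ₂,φ₂) over m ∈ [−1, 1]; prefactor 4π/(2·1+1) = 4.188790:
  [-1]  conj(Y_{1,-1})(Ω₁) = -0.319666+0.130912i ; Y_{1,-1}(Ω₂) = +0.003556+0.014242i ; Δ = -0.003001-0.004087i
  [+0]  conj(Y_{1,0})(Ω₁) = -0.009187-0.000000i ; Y_{1,0}(Ω₂) = +0.488161+0.000000i ; Δ = -0.004485-0.000000i
  [+1]  conj(Y_{1,1})(Ω₁) = +0.319666+0.130912i ; Y_{1,1}(Ω₂) = -0.003556+0.014242i ; Δ = -0.003001+0.004087i
Σ over m = -0.010487+0.000000i; ×(4π/3) → -0.043929+0.000000i. Real part: -0.043929

-0.043929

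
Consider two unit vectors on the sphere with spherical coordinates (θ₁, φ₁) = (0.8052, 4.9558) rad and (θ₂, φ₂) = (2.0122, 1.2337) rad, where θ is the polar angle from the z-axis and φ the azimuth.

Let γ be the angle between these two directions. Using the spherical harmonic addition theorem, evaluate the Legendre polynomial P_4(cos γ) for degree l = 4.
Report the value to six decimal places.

-0.088223

Term-by-term m-sum for l=4 (normalisation 4π/9 = 1.396263):
  m=-4: 0.06723 + 0.09887j × 0.06524 + 0.28846j = -0.02414 + 0.02584j  (running Σ = -0.02414 + 0.02584j)
  m=-3: -0.21682 + 0.24217j × 0.33497 - 0.20978j = -0.02183 + 0.12660j  (running Σ = -0.04596 + 0.15245j)
  m=-2: -0.36291 - 0.19209j × -0.05930 - 0.04738j = 0.01242 + 0.02859j  (running Σ = -0.03355 + 0.18103j)
  m=-1: 0.02059 - 0.08291j × 0.10410 - 0.29704j = -0.02248 - 0.01475j  (running Σ = -0.05603 + 0.16629j)
  m=0: -0.35282 + 0.00000j × -0.13852 + 0.00000j = 0.04887 + 0.00000j  (running Σ = -0.00716 + 0.16629j)
  m=1: -0.02059 - 0.08291j × -0.10410 - 0.29704j = -0.02248 + 0.01475j  (running Σ = -0.02964 + 0.18103j)
  m=2: -0.36291 + 0.19209j × -0.05930 + 0.04738j = 0.01242 - 0.02859j  (running Σ = -0.01722 + 0.15245j)
  m=3: 0.21682 + 0.24217j × -0.33497 - 0.20978j = -0.02183 - 0.12660j  (running Σ = -0.03905 + 0.02584j)
  m=4: 0.06723 - 0.09887j × 0.06524 - 0.28846j = -0.02414 - 0.02584j  (running Σ = -0.06319 + 0.00000j)
Accumulated sum -0.06319 + 0.00000j; after 4π/(2l+1) scaling, -0.08822 + 0.00000j ⇒ P_4 = -0.088223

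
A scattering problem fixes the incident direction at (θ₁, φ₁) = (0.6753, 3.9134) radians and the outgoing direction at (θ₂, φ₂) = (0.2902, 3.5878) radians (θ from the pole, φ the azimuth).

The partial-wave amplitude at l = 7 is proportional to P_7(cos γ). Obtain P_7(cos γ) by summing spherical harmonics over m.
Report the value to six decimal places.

Expand P_7 via completeness: Σ_{m} conj(Y_{7,m}) at Ω₁ times Y_{7,m} at Ω₂ —
  m=-7: (-0.011879, 0.014385) × (0.000079, 0.000001) = (-0.000001, 0.000001)  (running Σ = (-0.000001, 0.000001))
  m=-6: (-0.007099, -0.086863) × (-0.000880, -0.000441) = (-0.000032, 0.000080)  (running Σ = (-0.000033, 0.000081))
  m=-5: (0.182644, 0.159367) × (0.004721, 0.006080) = (-0.000107, 0.001863)  (running Σ = (-0.000140, 0.001943))
  m=-4: (-0.429715, 0.023384) × (-0.008947, -0.041162) = (0.004807, 0.017479)  (running Σ = (0.004668, 0.019422))
  m=-3: (0.290582, -0.315299) × (-0.037541, 0.158778) = (0.039154, 0.057975)  (running Σ = (0.043821, 0.077397))
  m=-2: (0.001374, 0.050544) × (0.266122, -0.330181) = (0.017054, 0.012997)  (running Σ = (0.060876, 0.090394))
  m=-1: (0.271058, 0.263789) × (-0.555679, 0.265829) = (-0.220744, -0.074527)  (running Σ = (-0.159868, 0.015868))
  m=0: (-0.175864, -0.000000) × (0.134850, 0.000000) = (-0.023715, -0.000000)  (running Σ = (-0.183583, 0.015868))
  m=1: (-0.271058, 0.263789) × (0.555679, 0.265829) = (-0.220744, 0.074527)  (running Σ = (-0.404327, 0.090394))
  m=2: (0.001374, -0.050544) × (0.266122, 0.330181) = (0.017054, -0.012997)  (running Σ = (-0.387273, 0.077397))
  m=3: (-0.290582, -0.315299) × (0.037541, 0.158778) = (0.039154, -0.057975)  (running Σ = (-0.348119, 0.019422))
  m=4: (-0.429715, -0.023384) × (-0.008947, 0.041162) = (0.004807, -0.017479)  (running Σ = (-0.343312, 0.001943))
  m=5: (-0.182644, 0.159367) × (-0.004721, 0.006080) = (-0.000107, -0.001863)  (running Σ = (-0.343418, 0.000081))
  m=6: (-0.007099, 0.086863) × (-0.000880, 0.000441) = (-0.000032, -0.000080)  (running Σ = (-0.343450, 0.000001))
  m=7: (0.011879, 0.014385) × (-0.000079, 0.000001) = (-0.000001, -0.000001)  (running Σ = (-0.343451, 0.000000))
Accumulated sum (-0.343451, 0.000000); after 4π/(2l+1) scaling, (-0.287729, 0.000000) ⇒ P_7 = -0.287729

-0.287729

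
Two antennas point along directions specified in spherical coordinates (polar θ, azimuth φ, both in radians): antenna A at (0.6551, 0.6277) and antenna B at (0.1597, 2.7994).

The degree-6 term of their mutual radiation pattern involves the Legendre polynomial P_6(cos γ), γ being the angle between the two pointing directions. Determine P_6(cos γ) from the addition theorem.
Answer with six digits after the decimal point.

-0.215522

Summing Y*_{l m}(θ₁,φ₁)·Y_{l m}(θ₂,φ₂) over m ∈ [−6, 6]; prefactor 4π/(2·6+1) = 0.966644:
  m=-6: Y*=-0.020039-0.014446i  Y=-0.000004+0.000007i  product +0.000000-0.000000i
  m=-5: Y*=-0.111382+0.000344i  Y=+0.000023-0.000166i  product -0.000003+0.000019i
  m=-4: Y*=-0.234875+0.171536i  Y=+0.000445+0.002173i  product -0.000477-0.000434i
  m=-3: Y*=-0.140582+0.435415i  Y=-0.010339-0.017085i  product +0.008892-0.002100i
  m=-2: Y*=+0.102376+0.313761i  Y=+0.094492+0.077100i  product -0.014517+0.037541i
  m=-1: Y*=-0.131423-0.095361i  Y=-0.433253-0.154327i  product +0.042223+0.061598i
  m=+0: Y*=-0.387310-0.000000i  Y=+0.762170+0.000000i  product -0.295196-0.000000i
  m=+1: Y*=+0.131423-0.095361i  Y=+0.433253-0.154327i  product +0.042223-0.061598i
  m=+2: Y*=+0.102376-0.313761i  Y=+0.094492-0.077100i  product -0.014517-0.037541i
  m=+3: Y*=+0.140582+0.435415i  Y=+0.010339-0.017085i  product +0.008892+0.002100i
  m=+4: Y*=-0.234875-0.171536i  Y=+0.000445-0.002173i  product -0.000477+0.000434i
  m=+5: Y*=+0.111382+0.000344i  Y=-0.000023-0.000166i  product -0.000003-0.000019i
  m=+6: Y*=-0.020039+0.014446i  Y=-0.000004-0.000007i  product +0.000000+0.000000i
Total Σ_m = -0.222959+0.000000i. Multiply by 0.966644: -0.215522+0.000000i. P_6(cos γ) = -0.215522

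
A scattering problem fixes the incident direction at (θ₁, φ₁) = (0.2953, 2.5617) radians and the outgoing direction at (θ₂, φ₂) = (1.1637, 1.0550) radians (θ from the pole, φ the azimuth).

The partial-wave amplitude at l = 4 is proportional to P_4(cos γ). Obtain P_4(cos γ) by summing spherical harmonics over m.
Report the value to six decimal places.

Expand P_4 via completeness: Σ_{m} conj(Y_{4,m}) at Ω₁ times Y_{4,m} at Ω₂ —
  m=-4: -0.002161-0.002325i × -0.148748+0.277276i = +0.000966-0.000253i  (running Σ = +0.000966-0.000253i)
  m=-3: +0.004961+0.029097i × -0.383639+0.008982i = -0.002165-0.011118i  (running Σ = -0.001198-0.011372i)
  m=-2: +0.061209-0.140441i × -0.014108-0.023578i = -0.004175+0.000538i  (running Σ = -0.005373-0.010833i)
  m=-1: -0.375424+0.245908i × -0.161414+0.284685i = -0.009408-0.146571i  (running Σ = -0.014781-0.157404i)
  m=0: +0.514457-0.000000i × -0.089172+0.000000i = -0.045875+0.000000i  (running Σ = -0.060656-0.157404i)
  m=1: +0.375424+0.245908i × +0.161414+0.284685i = -0.009408+0.146571i  (running Σ = -0.070063-0.010833i)
  m=2: +0.061209+0.140441i × -0.014108+0.023578i = -0.004175-0.000538i  (running Σ = -0.074238-0.011372i)
  m=3: -0.004961+0.029097i × +0.383639+0.008982i = -0.002165+0.011118i  (running Σ = -0.076403-0.000253i)
  m=4: -0.002161+0.002325i × -0.148748-0.277276i = +0.000966+0.000253i  (running Σ = -0.075437-0.000000i)
Σ over m = -0.075437-0.000000i; ×(4π/9) → -0.105329-0.000000i. Real part: -0.105329

-0.105329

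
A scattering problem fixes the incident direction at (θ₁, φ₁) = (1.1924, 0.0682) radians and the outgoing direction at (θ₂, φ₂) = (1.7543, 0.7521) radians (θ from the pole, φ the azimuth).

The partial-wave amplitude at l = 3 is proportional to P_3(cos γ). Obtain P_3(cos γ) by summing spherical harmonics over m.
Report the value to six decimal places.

Addition theorem: P_3(cos γ) = (4π/7) Σ_m Y*_{lm}(Ω₁) Y_{lm}(Ω₂), m = −3…3:
  term(m=-3) = (-0.061415, -0.117707)   from Y*(Ω₁)=(0.327812, 0.068022), Y(Ω₂)=(-0.251047, -0.306977)
  term(m=-2) = (-0.011849, 0.057568)   from Y*(Ω₁)=(0.322997, 0.044332), Y(Ω₂)=(-0.011997, 0.179878)
  term(m=-1) = (0.019581, -0.015961)   from Y*(Ω₁)=(-0.095161, -0.006500), Y(Ω₂)=(-0.193410, 0.180940)
  term(m=+0) = (-0.061650, -0.000000)   from Y*(Ω₁)=(-0.319511, -0.000000), Y(Ω₂)=(0.192950, 0.000000)
  term(m=+1) = (0.019581, 0.015961)   from Y*(Ω₁)=(0.095161, -0.006500), Y(Ω₂)=(0.193410, 0.180940)
  term(m=+2) = (-0.011849, -0.057568)   from Y*(Ω₁)=(0.322997, -0.044332), Y(Ω₂)=(-0.011997, -0.179878)
  term(m=+3) = (-0.061415, 0.117707)   from Y*(Ω₁)=(-0.327812, 0.068022), Y(Ω₂)=(0.251047, -0.306977)
Σ over m = (-0.169016, -0.000000); ×(4π/7) → (-0.303417, -0.000000). Real part: -0.303417

-0.303417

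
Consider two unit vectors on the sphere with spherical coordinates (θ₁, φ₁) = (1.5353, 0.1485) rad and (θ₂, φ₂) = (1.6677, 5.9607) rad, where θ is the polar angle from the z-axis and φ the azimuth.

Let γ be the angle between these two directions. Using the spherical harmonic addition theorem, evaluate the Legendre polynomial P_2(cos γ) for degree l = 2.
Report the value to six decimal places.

Addition theorem: P_2(cos γ) = (4π/5) Σ_m Y*_{lm}(Ω₁) Y_{lm}(Ω₂), m = −2…2:
  [-2]  conj(Y_{2,-2})(Ω₁) = (0.368897, 0.112902) ; Y_{2,-2}(Ω₂) = (0.305789, 0.230045) ; Δ = (0.086832, 0.119387)
  [-1]  conj(Y_{2,-1})(Ω₁) = (0.027098, 0.004054) ; Y_{2,-1}(Ω₂) = (-0.070560, -0.023578) ; Δ = (-0.001816, -0.000925)
  [+0]  conj(Y_{2,0})(Ω₁) = (-0.314200, -0.000000) ; Y_{2,0}(Ω₂) = (-0.306534, 0.000000) ; Δ = (0.096313, 0.000000)
  [+1]  conj(Y_{2,1})(Ω₁) = (-0.027098, 0.004054) ; Y_{2,1}(Ω₂) = (0.070560, -0.023578) ; Δ = (-0.001816, 0.000925)
  [+2]  conj(Y_{2,2})(Ω₁) = (0.368897, -0.112902) ; Y_{2,2}(Ω₂) = (0.305789, -0.230045) ; Δ = (0.086832, -0.119387)
Σ over m = (0.266345, 0.000000); ×(4π/5) → (0.669397, 0.000000). Real part: 0.669397

0.669397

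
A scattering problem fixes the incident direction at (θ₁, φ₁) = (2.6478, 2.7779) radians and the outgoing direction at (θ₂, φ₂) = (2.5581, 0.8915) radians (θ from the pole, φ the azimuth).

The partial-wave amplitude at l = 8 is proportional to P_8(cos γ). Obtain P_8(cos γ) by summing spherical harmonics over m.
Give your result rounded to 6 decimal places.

Summing Y*_{l m}(θ₁,φ₁)·Y_{l m}(θ₂,φ₂) over m ∈ [−8, 8]; prefactor 4π/(2·8+1) = 0.739198:
  [-8]  conj(Y_{8,-8})(Ω₁) = -0.00128 - 0.00030j ; Y_{8,-8}(Ω₂) = 0.00289 - 0.00328j ; Δ = -0.00000 + 0.00000j
  [-7]  conj(Y_{8,-7})(Ω₁) = -0.00807 - 0.00547j ; Y_{8,-7}(Ω₂) = -0.02649 - 0.00113j ; Δ = 0.00021 + 0.00015j
  [-6]  conj(Y_{8,-6})(Ω₁) = -0.02604 - 0.03715j ; Y_{8,-6}(Ω₂) = 0.05912 + 0.07997j ; Δ = 0.00143 - 0.00428j
  [-5]  conj(Y_{8,-5})(Ω₁) = -0.03623 - 0.14330j ; Y_{8,-5}(Ω₂) = 0.06468 - 0.24824j ; Δ = -0.03792 - 0.00027j
  [-4]  conj(Y_{8,-4})(Ω₁) = 0.03936 - 0.33774j ; Y_{8,-4}(Ω₂) = -0.40960 + 0.18509j ; Δ = 0.04639 + 0.14563j
  [-3]  conj(Y_{8,-3})(Ω₁) = 0.23761 - 0.45671j ; Y_{8,-3}(Ω₂) = 0.41462 + 0.20910j ; Δ = 0.19402 - 0.13968j
  [-2]  conj(Y_{8,-2})(Ω₁) = 0.28545 - 0.25411j ; Y_{8,-2}(Ω₂) = -0.01915 - 0.08890j ; Δ = -0.02806 - 0.02051j
  [-1]  conj(Y_{8,-1})(Ω₁) = -0.14996 + 0.05708j ; Y_{8,-1}(Ω₂) = 0.24190 - 0.29957j ; Δ = -0.01918 + 0.05873j
  [+0]  conj(Y_{8,0})(Ω₁) = -0.44709 + 0.00000j ; Y_{8,0}(Ω₂) = -0.22714 + 0.00000j ; Δ = 0.10155 + 0.00000j
  [+1]  conj(Y_{8,1})(Ω₁) = 0.14996 + 0.05708j ; Y_{8,1}(Ω₂) = -0.24190 - 0.29957j ; Δ = -0.01918 - 0.05873j
  [+2]  conj(Y_{8,2})(Ω₁) = 0.28545 + 0.25411j ; Y_{8,2}(Ω₂) = -0.01915 + 0.08890j ; Δ = -0.02806 + 0.02051j
  [+3]  conj(Y_{8,3})(Ω₁) = -0.23761 - 0.45671j ; Y_{8,3}(Ω₂) = -0.41462 + 0.20910j ; Δ = 0.19402 + 0.13968j
  [+4]  conj(Y_{8,4})(Ω₁) = 0.03936 + 0.33774j ; Y_{8,4}(Ω₂) = -0.40960 - 0.18509j ; Δ = 0.04639 - 0.14563j
  [+5]  conj(Y_{8,5})(Ω₁) = 0.03623 - 0.14330j ; Y_{8,5}(Ω₂) = -0.06468 - 0.24824j ; Δ = -0.03792 + 0.00027j
  [+6]  conj(Y_{8,6})(Ω₁) = -0.02604 + 0.03715j ; Y_{8,6}(Ω₂) = 0.05912 - 0.07997j ; Δ = 0.00143 + 0.00428j
  [+7]  conj(Y_{8,7})(Ω₁) = 0.00807 - 0.00547j ; Y_{8,7}(Ω₂) = 0.02649 - 0.00113j ; Δ = 0.00021 - 0.00015j
  [+8]  conj(Y_{8,8})(Ω₁) = -0.00128 + 0.00030j ; Y_{8,8}(Ω₂) = 0.00289 + 0.00328j ; Δ = -0.00000 - 0.00000j
Total Σ_m = 0.41533 - 0.00000j. Multiply by 0.739198: 0.30701 - 0.00000j. P_8(cos γ) = 0.307011

0.307011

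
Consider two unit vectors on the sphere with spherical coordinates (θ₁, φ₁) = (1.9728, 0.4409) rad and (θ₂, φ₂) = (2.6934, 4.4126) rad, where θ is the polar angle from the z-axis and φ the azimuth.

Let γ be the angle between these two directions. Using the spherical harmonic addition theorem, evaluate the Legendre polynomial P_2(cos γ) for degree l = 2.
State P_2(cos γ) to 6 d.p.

-0.489538

Addition theorem: P_2(cos γ) = (4π/5) Σ_m Y*_{lm}(Ω₁) Y_{lm}(Ω₂), m = −2…2:
  m=-2: 0.20798 + 0.25251j × -0.05988 - 0.04093j = -0.00212 - 0.02363j  (running Σ = -0.00212 - 0.02363j)
  m=-1: -0.25157 - 0.11871j × 0.08910 - 0.28825j = -0.05663 + 0.06194j  (running Σ = -0.05875 + 0.03830j)
  m=0: -0.17054 + 0.00000j × 0.45311 + 0.00000j = -0.07728 + 0.00000j  (running Σ = -0.13603 + 0.03830j)
  m=1: 0.25157 - 0.11871j × -0.08910 - 0.28825j = -0.05663 - 0.06194j  (running Σ = -0.19266 - 0.02363j)
  m=2: 0.20798 - 0.25251j × -0.05988 + 0.04093j = -0.00212 + 0.02363j  (running Σ = -0.19478 + 0.00000j)
Σ over m = -0.19478 + 0.00000j; ×(4π/5) → -0.48954 + 0.00000j. Real part: -0.489538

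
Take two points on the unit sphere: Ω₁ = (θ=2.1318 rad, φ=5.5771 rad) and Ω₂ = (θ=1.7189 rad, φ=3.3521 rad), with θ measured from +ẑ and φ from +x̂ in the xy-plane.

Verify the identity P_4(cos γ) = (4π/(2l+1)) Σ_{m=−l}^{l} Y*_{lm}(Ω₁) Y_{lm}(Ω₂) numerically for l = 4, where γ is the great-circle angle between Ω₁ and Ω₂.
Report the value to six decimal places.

-0.170825

Expand P_4 via completeness: Σ_{m} conj(Y_{4,m}) at Ω₁ times Y_{4,m} at Ω₂ —
  [-4]  conj(Y_{4,-4})(Ω₁) = -0.216110-0.070958i ; Y_{4,-4}(Ω₂) = +0.282010-0.315907i ; Δ = -0.083361+0.048260i
  [-3]  conj(Y_{4,-3})(Ω₁) = +0.210422+0.345171i ; Y_{4,-3}(Ω₂) = +0.144234-0.105500i ; Δ = +0.066766+0.027586i
  [-2]  conj(Y_{4,-2})(Ω₁) = +0.037181-0.232425i ; Y_{4,-2}(Ω₂) = -0.253140+0.113353i ; Δ = +0.016934+0.063051i
  [-1]  conj(Y_{4,-1})(Ω₁) = +0.165174-0.140852i ; Y_{4,-1}(Ω₂) = -0.192273+0.041084i ; Δ = -0.025972+0.033868i
  [+0]  conj(Y_{4,0})(Ω₁) = -0.284301-0.000000i ; Y_{4,0}(Ω₂) = +0.250008+0.000000i ; Δ = -0.071078-0.000000i
  [+1]  conj(Y_{4,1})(Ω₁) = -0.165174-0.140852i ; Y_{4,1}(Ω₂) = +0.192273+0.041084i ; Δ = -0.025972-0.033868i
  [+2]  conj(Y_{4,2})(Ω₁) = +0.037181+0.232425i ; Y_{4,2}(Ω₂) = -0.253140-0.113353i ; Δ = +0.016934-0.063051i
  [+3]  conj(Y_{4,3})(Ω₁) = -0.210422+0.345171i ; Y_{4,3}(Ω₂) = -0.144234-0.105500i ; Δ = +0.066766-0.027586i
  [+4]  conj(Y_{4,4})(Ω₁) = -0.216110+0.070958i ; Y_{4,4}(Ω₂) = +0.282010+0.315907i ; Δ = -0.083361-0.048260i
Accumulated sum -0.122345+0.000000i; after 4π/(2l+1) scaling, -0.170825+0.000000i ⇒ P_4 = -0.170825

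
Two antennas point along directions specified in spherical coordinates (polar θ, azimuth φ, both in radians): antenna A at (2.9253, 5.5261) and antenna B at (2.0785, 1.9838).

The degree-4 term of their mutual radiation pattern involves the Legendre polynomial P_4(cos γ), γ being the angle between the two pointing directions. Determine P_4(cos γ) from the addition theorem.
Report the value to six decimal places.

0.069092

Expand P_4 via completeness: Σ_{m} conj(Y_{4,m}) at Ω₁ times Y_{4,m} at Ω₂ —
  [-4]  conj(Y_{4,-4})(Ω₁) = -0.00093 - 0.00011j ; Y_{4,-4}(Ω₂) = -0.02094 - 0.25721j ; Δ = -0.00001 + 0.00024j
  [-3]  conj(Y_{4,-3})(Ω₁) = 0.00779 + 0.00924j ; Y_{4,-3}(Ω₂) = -0.38393 - 0.13227j ; Δ = -0.00177 - 0.00458j
  [-2]  conj(Y_{4,-2})(Ω₁) = 0.00495 - 0.08734j ; Y_{4,-2}(Ω₂) = -0.11333 + 0.12293j ; Δ = 0.01018 + 0.01051j
  [-1]  conj(Y_{4,-1})(Ω₁) = -0.26507 + 0.25047j ; Y_{4,-1}(Ω₂) = -0.10854 - 0.24769j ; Δ = 0.09081 + 0.03847j
  [+0]  conj(Y_{4,0})(Ω₁) = 0.65925 + 0.00000j ; Y_{4,0}(Ω₂) = -0.22591 + 0.00000j ; Δ = -0.14893 + 0.00000j
  [+1]  conj(Y_{4,1})(Ω₁) = 0.26507 + 0.25047j ; Y_{4,1}(Ω₂) = 0.10854 - 0.24769j ; Δ = 0.09081 - 0.03847j
  [+2]  conj(Y_{4,2})(Ω₁) = 0.00495 + 0.08734j ; Y_{4,2}(Ω₂) = -0.11333 - 0.12293j ; Δ = 0.01018 - 0.01051j
  [+3]  conj(Y_{4,3})(Ω₁) = -0.00779 + 0.00924j ; Y_{4,3}(Ω₂) = 0.38393 - 0.13227j ; Δ = -0.00177 + 0.00458j
  [+4]  conj(Y_{4,4})(Ω₁) = -0.00093 + 0.00011j ; Y_{4,4}(Ω₂) = -0.02094 + 0.25721j ; Δ = -0.00001 - 0.00024j
Accumulated sum 0.04948 - 0.00000j; after 4π/(2l+1) scaling, 0.06909 - 0.00000j ⇒ P_4 = 0.069092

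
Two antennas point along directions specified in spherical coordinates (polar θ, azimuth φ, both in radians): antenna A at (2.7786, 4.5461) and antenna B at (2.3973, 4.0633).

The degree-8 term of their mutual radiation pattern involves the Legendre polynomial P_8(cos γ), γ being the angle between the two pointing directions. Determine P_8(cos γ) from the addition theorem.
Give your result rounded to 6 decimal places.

Addition theorem: P_8(cos γ) = (4π/17) Σ_m Y*_{lm}(Ω₁) Y_{lm}(Ω₂), m = −8…8:
  term(m=-8) = (-0.000002, -0.000002)   from Y*(Ω₁)=(0.000031, -0.000126), Y(Ω₂)=(0.010566, -0.020279)
  term(m=-7) = (-0.000132, -0.000032)   from Y*(Ω₁)=(-0.001260, -0.000543), Y(Ω₂)=(0.097901, -0.016681)
  term(m=-6) = (-0.002295, 0.000573)   from Y*(Ω₁)=(-0.004953, 0.007675), Y(Ω₂)=(0.188930, 0.177047)
  term(m=-5) = (-0.014142, 0.012594)   from Y*(Ω₁)=(0.032047, 0.029224), Y(Ω₂)=(-0.045263, 0.434271)
  term(m=-4) = (-0.022488, 0.059673)   from Y*(Ω₁)=(0.118134, -0.092664), Y(Ω₂)=(-0.363148, 0.220275)
  term(m=-3) = (0.003136, 0.025493)   from Y*(Ω₁)=(-0.176004, -0.323043), Y(Ω₂)=(-0.064929, -0.025668)
  term(m=-2) = (-0.113599, -0.164210)   from Y*(Ω₁)=(-0.540815, 0.186802), Y(Ω₂)=(0.093964, 0.336090)
  term(m=-1) = (-0.080037, -0.041953)   from Y*(Ω₁)=(0.060083, 0.357980), Y(Ω₂)=(-0.150481, 0.198323)
  term(m=+0) = (-0.095026, -0.000000)   from Y*(Ω₁)=(-0.338911, -0.000000), Y(Ω₂)=(0.280385, 0.000000)
  term(m=+1) = (-0.080037, 0.041953)   from Y*(Ω₁)=(-0.060083, 0.357980), Y(Ω₂)=(0.150481, 0.198323)
  term(m=+2) = (-0.113599, 0.164210)   from Y*(Ω₁)=(-0.540815, -0.186802), Y(Ω₂)=(0.093964, -0.336090)
  term(m=+3) = (0.003136, -0.025493)   from Y*(Ω₁)=(0.176004, -0.323043), Y(Ω₂)=(0.064929, -0.025668)
  term(m=+4) = (-0.022488, -0.059673)   from Y*(Ω₁)=(0.118134, 0.092664), Y(Ω₂)=(-0.363148, -0.220275)
  term(m=+5) = (-0.014142, -0.012594)   from Y*(Ω₁)=(-0.032047, 0.029224), Y(Ω₂)=(0.045263, 0.434271)
  term(m=+6) = (-0.002295, -0.000573)   from Y*(Ω₁)=(-0.004953, -0.007675), Y(Ω₂)=(0.188930, -0.177047)
  term(m=+7) = (-0.000132, 0.000032)   from Y*(Ω₁)=(0.001260, -0.000543), Y(Ω₂)=(-0.097901, -0.016681)
  term(m=+8) = (-0.000002, 0.000002)   from Y*(Ω₁)=(0.000031, 0.000126), Y(Ω₂)=(0.010566, 0.020279)
Accumulated sum (-0.554145, -0.000000); after 4π/(2l+1) scaling, (-0.409623, -0.000000) ⇒ P_8 = -0.409623

-0.409623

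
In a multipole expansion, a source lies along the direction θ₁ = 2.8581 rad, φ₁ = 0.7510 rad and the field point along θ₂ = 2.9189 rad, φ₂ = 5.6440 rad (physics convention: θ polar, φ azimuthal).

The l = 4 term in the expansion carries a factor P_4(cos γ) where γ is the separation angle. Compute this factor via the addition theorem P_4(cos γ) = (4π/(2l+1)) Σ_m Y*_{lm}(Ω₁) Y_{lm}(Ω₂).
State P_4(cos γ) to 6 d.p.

Term-by-term m-sum for l=4 (normalisation 4π/9 = 1.396263):
  m=-4: (-0.002683, 0.000372) × (-0.000878, 0.000581) = (0.000002, -0.000002)  (running Σ = (0.000002, -0.000002))
  m=-3: (0.016581, -0.020412) × (0.004469, -0.012368) = (-0.000178, -0.000296)  (running Σ = (-0.000176, -0.000298))
  m=-2: (0.009810, 0.142363) × (0.026617, 0.088412) = (-0.012326, 0.004657)  (running Σ = (-0.012502, 0.004358))
  m=-1: (-0.320622, -0.299290) × (-0.299221, -0.222404) = (0.029373, 0.160862)  (running Σ = (0.016872, 0.165220))
  m=0: (0.537890, -0.000000) × (0.648695, 0.000000) = (0.348926, 0.000000)  (running Σ = (0.365798, 0.165220))
  m=1: (0.320622, -0.299290) × (0.299221, -0.222404) = (0.029373, -0.160862)  (running Σ = (0.395172, 0.004358))
  m=2: (0.009810, -0.142363) × (0.026617, -0.088412) = (-0.012326, -0.004657)  (running Σ = (0.382846, -0.000298))
  m=3: (-0.016581, -0.020412) × (-0.004469, -0.012368) = (-0.000178, 0.000296)  (running Σ = (0.382668, -0.000002))
  m=4: (-0.002683, -0.000372) × (-0.000878, -0.000581) = (0.000002, 0.000002)  (running Σ = (0.382670, -0.000000))
Σ over m = (0.382670, -0.000000); ×(4π/9) → (0.534308, -0.000000). Real part: 0.534308

0.534308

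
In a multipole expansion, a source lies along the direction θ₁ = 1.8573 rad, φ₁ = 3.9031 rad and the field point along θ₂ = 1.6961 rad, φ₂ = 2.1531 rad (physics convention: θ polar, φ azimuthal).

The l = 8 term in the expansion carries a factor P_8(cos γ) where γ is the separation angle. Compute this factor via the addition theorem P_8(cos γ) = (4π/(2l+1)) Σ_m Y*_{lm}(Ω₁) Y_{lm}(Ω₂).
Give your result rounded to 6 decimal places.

Addition theorem: P_8(cos γ) = (4π/17) Σ_m Y*_{lm}(Ω₁) Y_{lm}(Ω₂), m = −8…8:
  [-8]  conj(Y_{8,-8})(Ω₁) = 0.36274 - 0.07019j ; Y_{8,-8}(Ω₂) = -0.02610 + 0.48327j ; Δ = 0.02445 + 0.17713j
  [-7]  conj(Y_{8,-7})(Ω₁) = 0.25233 - 0.35482j ; Y_{8,-7}(Ω₂) = 0.19614 + 0.14490j ; Δ = 0.10090 - 0.03303j
  [-6]  conj(Y_{8,-6})(Ω₁) = -0.00829 - 0.05745j ; Y_{8,-6}(Ω₂) = -0.25805 + 0.09485j ; Δ = 0.00759 + 0.01404j
  [-5]  conj(Y_{8,-5})(Ω₁) = 0.26445 + 0.20777j ; Y_{8,-5}(Ω₂) = -0.06162 + 0.26310j ; Δ = -0.07096 + 0.05677j
  [-4]  conj(Y_{8,-4})(Ω₁) = 0.18870 - 0.01809j ; Y_{8,-4}(Ω₂) = -0.13748 - 0.14510j ; Δ = -0.02857 - 0.02489j
  [-3]  conj(Y_{8,-3})(Ω₁) = -0.16721 + 0.19307j ; Y_{8,-3}(Ω₂) = -0.27327 + 0.04863j ; Δ = 0.03630 - 0.06089j
  [-2]  conj(Y_{8,-2})(Ω₁) = 0.01129 + 0.23605j ; Y_{8,-2}(Ω₂) = 0.06510 - 0.15135j ; Δ = 0.03646 + 0.01366j
  [-1]  conj(Y_{8,-1})(Ω₁) = -0.15541 - 0.14816j ; Y_{8,-1}(Ω₂) = -0.15368 - 0.23339j ; Δ = -0.01069 + 0.05904j
  [+0]  conj(Y_{8,0})(Ω₁) = -0.24792 + 0.00000j ; Y_{8,0}(Ω₂) = 0.15416 + 0.00000j ; Δ = -0.03822 + 0.00000j
  [+1]  conj(Y_{8,1})(Ω₁) = 0.15541 - 0.14816j ; Y_{8,1}(Ω₂) = 0.15368 - 0.23339j ; Δ = -0.01069 - 0.05904j
  [+2]  conj(Y_{8,2})(Ω₁) = 0.01129 - 0.23605j ; Y_{8,2}(Ω₂) = 0.06510 + 0.15135j ; Δ = 0.03646 - 0.01366j
  [+3]  conj(Y_{8,3})(Ω₁) = 0.16721 + 0.19307j ; Y_{8,3}(Ω₂) = 0.27327 + 0.04863j ; Δ = 0.03630 + 0.06089j
  [+4]  conj(Y_{8,4})(Ω₁) = 0.18870 + 0.01809j ; Y_{8,4}(Ω₂) = -0.13748 + 0.14510j ; Δ = -0.02857 + 0.02489j
  [+5]  conj(Y_{8,5})(Ω₁) = -0.26445 + 0.20777j ; Y_{8,5}(Ω₂) = 0.06162 + 0.26310j ; Δ = -0.07096 - 0.05677j
  [+6]  conj(Y_{8,6})(Ω₁) = -0.00829 + 0.05745j ; Y_{8,6}(Ω₂) = -0.25805 - 0.09485j ; Δ = 0.00759 - 0.01404j
  [+7]  conj(Y_{8,7})(Ω₁) = -0.25233 - 0.35482j ; Y_{8,7}(Ω₂) = -0.19614 + 0.14490j ; Δ = 0.10090 + 0.03303j
  [+8]  conj(Y_{8,8})(Ω₁) = 0.36274 + 0.07019j ; Y_{8,8}(Ω₂) = -0.02610 - 0.48327j ; Δ = 0.02445 - 0.17713j
Total Σ_m = 0.15275 + 0.00000j. Multiply by 0.739198: 0.11291 + 0.00000j. P_8(cos γ) = 0.112912

0.112912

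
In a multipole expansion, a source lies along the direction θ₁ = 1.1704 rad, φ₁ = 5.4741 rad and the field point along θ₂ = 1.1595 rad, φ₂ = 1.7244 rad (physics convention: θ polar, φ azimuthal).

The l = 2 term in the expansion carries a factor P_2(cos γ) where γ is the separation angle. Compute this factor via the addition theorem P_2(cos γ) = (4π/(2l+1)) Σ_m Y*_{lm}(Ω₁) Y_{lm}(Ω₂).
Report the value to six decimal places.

Term-by-term m-sum for l=2 (normalisation 4π/5 = 2.513274):
  m=-2: Y*=(-0.015513, -0.327220)  Y=(-0.309339, 0.098138)  product (0.036912, 0.099699)
  m=-1: Y*=(0.191388, -0.200677)  Y=(-0.043315, -0.279772)  product (-0.064434, -0.044853)
  m=+0: Y*=(-0.171638, -0.000000)  Y=(-0.164157, 0.000000)  product (0.028176, 0.000000)
  m=+1: Y*=(-0.191388, -0.200677)  Y=(0.043315, -0.279772)  product (-0.064434, 0.044853)
  m=+2: Y*=(-0.015513, 0.327220)  Y=(-0.309339, -0.098138)  product (0.036912, -0.099699)
Σ over m = (-0.026869, 0.000000); ×(4π/5) → (-0.067528, 0.000000). Real part: -0.067528

-0.067528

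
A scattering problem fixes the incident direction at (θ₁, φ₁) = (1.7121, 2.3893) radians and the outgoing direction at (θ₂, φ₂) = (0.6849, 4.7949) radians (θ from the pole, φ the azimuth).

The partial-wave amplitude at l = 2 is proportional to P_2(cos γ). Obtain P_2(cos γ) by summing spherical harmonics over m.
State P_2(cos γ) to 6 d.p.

-0.007063

Addition theorem: P_2(cos γ) = (4π/5) Σ_m Y*_{lm}(Ω₁) Y_{lm}(Ω₂), m = −2…2:
  term(m=-2) = 0.00577 + 0.05824j   from Y*(Ω₁)=0.02505 - 0.37778j, Y(Ω₂)=-0.15248 + 0.02539j
  term(m=-1) = 0.03022 + 0.02737j   from Y*(Ω₁)=0.07865 - 0.07360j, Y(Ω₂)=0.03119 + 0.37721j
  term(m=+0) = -0.07479 + 0.00000j   from Y*(Ω₁)=-0.29662 + 0.00000j, Y(Ω₂)=0.25215 + 0.00000j
  term(m=+1) = 0.03022 - 0.02737j   from Y*(Ω₁)=-0.07865 - 0.07360j, Y(Ω₂)=-0.03119 + 0.37721j
  term(m=+2) = 0.00577 - 0.05824j   from Y*(Ω₁)=0.02505 + 0.37778j, Y(Ω₂)=-0.15248 - 0.02539j
Accumulated sum -0.00281 + 0.00000j; after 4π/(2l+1) scaling, -0.00706 + 0.00000j ⇒ P_2 = -0.007063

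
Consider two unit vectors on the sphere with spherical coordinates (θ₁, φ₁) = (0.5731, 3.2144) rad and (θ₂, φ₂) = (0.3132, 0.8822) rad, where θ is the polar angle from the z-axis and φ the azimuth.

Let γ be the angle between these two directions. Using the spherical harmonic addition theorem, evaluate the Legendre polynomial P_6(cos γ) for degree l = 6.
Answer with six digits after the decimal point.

-0.073325

Summing Y*_{l m}(θ₁,φ₁)·Y_{l m}(θ₂,φ₂) over m ∈ [−6, 6]; prefactor 4π/(2·6+1) = 0.966644:
  term(m=-6) = 0.00000 + 0.00001j   from Y*(Ω₁)=0.01113 + 0.00520j, Y(Ω₂)=0.00023 + 0.00035j
  term(m=-5) = 0.00018 - 0.00023j   from Y*(Ω₁)=-0.06159 - 0.02347j, Y(Ω₂)=-0.00131 + 0.00422j
  term(m=-4) = -0.00598 + 0.00058j   from Y*(Ω₁)=0.19989 + 0.05992j, Y(Ω₂)=-0.02666 + 0.01087j
  term(m=-3) = 0.03964 + 0.03431j   from Y*(Ω₁)=-0.40597 - 0.09011j, Y(Ω₂)=-0.11094 - 0.05989j
  term(m=-2) = -0.00790 - 0.16457j   from Y*(Ω₁)=0.44908 + 0.06586j, Y(Ω₂)=-0.06984 - 0.35622j
  term(m=-1) = -0.02045 + 0.02146j   from Y*(Ω₁)=-0.05017 - 0.00366j, Y(Ω₂)=0.37446 - 0.45501j
  term(m=+0) = -0.08683 + 0.00000j   from Y*(Ω₁)=-0.41889 + 0.00000j, Y(Ω₂)=0.20728 + 0.00000j
  term(m=+1) = -0.02045 - 0.02146j   from Y*(Ω₁)=0.05017 - 0.00366j, Y(Ω₂)=-0.37446 - 0.45501j
  term(m=+2) = -0.00790 + 0.16457j   from Y*(Ω₁)=0.44908 - 0.06586j, Y(Ω₂)=-0.06984 + 0.35622j
  term(m=+3) = 0.03964 - 0.03431j   from Y*(Ω₁)=0.40597 - 0.09011j, Y(Ω₂)=0.11094 - 0.05989j
  term(m=+4) = -0.00598 - 0.00058j   from Y*(Ω₁)=0.19989 - 0.05992j, Y(Ω₂)=-0.02666 - 0.01087j
  term(m=+5) = 0.00018 + 0.00023j   from Y*(Ω₁)=0.06159 - 0.02347j, Y(Ω₂)=0.00131 + 0.00422j
  term(m=+6) = 0.00000 - 0.00001j   from Y*(Ω₁)=0.01113 - 0.00520j, Y(Ω₂)=0.00023 - 0.00035j
Σ over m = -0.07585 + 0.00000j; ×(4π/13) → -0.07332 + 0.00000j. Real part: -0.073325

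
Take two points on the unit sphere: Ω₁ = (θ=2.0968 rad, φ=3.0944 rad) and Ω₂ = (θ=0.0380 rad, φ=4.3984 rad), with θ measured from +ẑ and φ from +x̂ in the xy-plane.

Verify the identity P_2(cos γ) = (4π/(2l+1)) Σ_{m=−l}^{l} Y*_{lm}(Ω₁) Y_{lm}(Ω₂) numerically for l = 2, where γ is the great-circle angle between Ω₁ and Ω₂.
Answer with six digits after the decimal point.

-0.135343

Term-by-term m-sum for l=2 (normalisation 4π/5 = 2.513274):
  term(m=-2) = (-0.000139, -0.000082)   from Y*(Ω₁)=(0.287614, -0.027227), Y(Ω₂)=(-0.000451, -0.000328)
  term(m=-1) = (-0.002594, 0.009490)   from Y*(Ω₁)=(0.335075, -0.015825), Y(Ω₂)=(-0.009058, 0.027895)
  term(m=+0) = (-0.048386, -0.000000)   from Y*(Ω₁)=(-0.076875, -0.000000), Y(Ω₂)=(0.629418, 0.000000)
  term(m=+1) = (-0.002594, -0.009490)   from Y*(Ω₁)=(-0.335075, -0.015825), Y(Ω₂)=(0.009058, 0.027895)
  term(m=+2) = (-0.000139, 0.000082)   from Y*(Ω₁)=(0.287614, 0.027227), Y(Ω₂)=(-0.000451, 0.000328)
Σ over m = (-0.053851, -0.000000); ×(4π/5) → (-0.135343, -0.000000). Real part: -0.135343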